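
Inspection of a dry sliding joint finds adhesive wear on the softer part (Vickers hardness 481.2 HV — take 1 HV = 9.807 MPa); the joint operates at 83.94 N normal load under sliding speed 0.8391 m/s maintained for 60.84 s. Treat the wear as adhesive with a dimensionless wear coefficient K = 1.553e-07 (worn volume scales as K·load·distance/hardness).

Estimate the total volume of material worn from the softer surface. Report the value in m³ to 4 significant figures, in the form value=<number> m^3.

value=1.410e-13 m^3

Intermediates are displayed rounded — the algebra holds full precision, and one final rounding, at 4 significant digits.
Sliding distance L = v·t = 0.8391 m/s × 60.84 s = 51.05 m.
Hardness H = 481.2 HV × 9.807 MPa/HV = 4719 MPa = 4.719e+09 Pa.
Restated in SI base units: W = 83.94 N, H = 4.719e+09 Pa, K = 1.553e-07.
Wear volume V = K·W·L/H = 1.553e-07 · 83.94 · 51.05 / 4.719e+09 = 1.410e-13 m³.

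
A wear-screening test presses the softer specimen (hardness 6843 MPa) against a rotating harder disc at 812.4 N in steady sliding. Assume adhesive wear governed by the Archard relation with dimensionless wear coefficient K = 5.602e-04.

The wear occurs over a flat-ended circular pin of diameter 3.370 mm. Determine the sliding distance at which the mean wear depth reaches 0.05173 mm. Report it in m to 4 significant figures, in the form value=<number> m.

value=6.938 m

Every step carries exact precision; intermediate values appear rounded, and rounded just once: 4 significant figures.
Hardness H = 6843 MPa = 6.843e+09 Pa.
Pin diameter d = 3.370 mm = 0.003370 m. Contact area A = π·d²/4 = π·(0.003370 m)²/4 = 8.920e-06 m².
Depth limit h_lim = 0.05173 mm = 5.173e-05 m.
Collected in SI base units: W = 812.4 N, H = 6.843e+09 Pa, K = 5.602e-04.
Allowed volume V_lim = h_lim·A = 5.173e-05 · 8.920e-06 = 4.614e-10 m³.
Life L = V_lim·H/(K·W) = 4.614e-10 · 6.843e+09 / (5.602e-04 · 812.4) = 6.938 m.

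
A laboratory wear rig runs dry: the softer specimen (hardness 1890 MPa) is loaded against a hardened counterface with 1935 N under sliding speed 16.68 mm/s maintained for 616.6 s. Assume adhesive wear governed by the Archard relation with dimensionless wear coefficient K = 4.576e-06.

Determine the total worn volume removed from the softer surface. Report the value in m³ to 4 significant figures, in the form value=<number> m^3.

Each operation maintains exact precision. Intermediates are shown rounded; rounded just once, at 4 significant figures.
Convert: Sliding speed v = 16.68 mm/s = 0.01668 m/s. Distance L = v·t = 0.01668 m/s × 616.6 s = 10.28 m.
Convert: Hardness H = 1890 MPa = 1.890e+09 Pa.
Collected in SI base units: W = 1935 N, H = 1.890e+09 Pa, K = 4.576e-06.
The Archard volume V = K·W·L/H = 4.576e-06 · 1935 · 10.28 / 1.890e+09 = 4.818e-11 m³.

value=4.818e-11 m^3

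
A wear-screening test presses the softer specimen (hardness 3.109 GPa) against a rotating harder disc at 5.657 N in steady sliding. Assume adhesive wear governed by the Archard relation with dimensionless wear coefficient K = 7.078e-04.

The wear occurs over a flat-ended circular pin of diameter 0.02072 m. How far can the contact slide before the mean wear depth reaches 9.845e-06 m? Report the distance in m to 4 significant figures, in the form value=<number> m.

value=2578 m

Intermediate values are printed rounded. Every step keeps full float precision, and one final rounding: 4 significant digits.
Convert: Hardness H = 3.109 GPa = 3.109e+09 Pa.
Convert: Contact area A = π·d²/4 = π·(0.02072 m)²/4 = 3.372e-04 m².
Restated in SI base units: W = 5.657 N, H = 3.109e+09 Pa, K = 7.078e-04.
Wearable volume V_lim = h_lim·A = 9.845e-06 · 3.372e-04 = 3.320e-09 m³.
Inverting, life L = V_lim·H/(K·W) = 3.320e-09 · 3.109e+09 / (7.078e-04 · 5.657) = 2578 m.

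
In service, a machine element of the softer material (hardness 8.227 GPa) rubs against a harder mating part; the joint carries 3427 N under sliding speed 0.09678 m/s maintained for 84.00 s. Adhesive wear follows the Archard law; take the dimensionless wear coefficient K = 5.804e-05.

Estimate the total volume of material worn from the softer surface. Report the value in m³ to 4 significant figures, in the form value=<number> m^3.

value=1.965e-10 m^3

All working math maintains exact precision. The intermediates are shown rounded, and one last rounding, at four significant figures.
Total distance L = v·t = 0.09678 m/s × 84.00 s = 8.130 m.
Hardness H = 8.227 GPa = 8.227e+09 Pa.
Expressed in SI base units: W = 3427 N, H = 8.227e+09 Pa, K = 5.804e-05.
Volume removed: V = K·W·L/H = 5.804e-05 · 3427 · 8.130 / 8.227e+09 = 1.965e-10 m³.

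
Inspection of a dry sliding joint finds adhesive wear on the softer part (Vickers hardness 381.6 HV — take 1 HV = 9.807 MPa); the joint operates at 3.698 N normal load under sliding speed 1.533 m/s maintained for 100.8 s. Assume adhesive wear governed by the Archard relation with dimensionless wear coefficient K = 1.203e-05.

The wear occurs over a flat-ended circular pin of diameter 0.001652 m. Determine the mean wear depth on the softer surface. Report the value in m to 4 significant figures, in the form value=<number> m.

All working math maintains full float precision; quoted intermediates are rounded; rounded just once: 4 significant digits.
Path length L = v·t = 1.533 m/s × 100.8 s = 154.5 m.
Hardness H = 381.6 HV × 9.807 MPa/HV = 3742 MPa = 3.742e+09 Pa.
Contact area A = π·d²/4 = π·(0.001652 m)²/4 = 2.143e-06 m².
In SI base units: W = 3.698 N, H = 3.742e+09 Pa, K = 1.203e-05.
Apply Archard: V = K·W·L/H = 1.203e-05 · 3.698 · 154.5 / 3.742e+09 = 1.837e-12 m³.
Mean depth h = V/A = 1.837e-12 / 2.143e-06 = 8.570e-07 m.

value=8.570e-07 m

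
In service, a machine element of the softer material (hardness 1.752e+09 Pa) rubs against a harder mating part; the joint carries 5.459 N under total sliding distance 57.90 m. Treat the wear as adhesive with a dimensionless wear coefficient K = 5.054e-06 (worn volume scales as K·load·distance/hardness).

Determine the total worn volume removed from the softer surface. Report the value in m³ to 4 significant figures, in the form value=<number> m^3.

value=9.118e-13 m^3

Displayed values are rounded; every step runs at full float precision, and one last rounding to four significant figures.
Working in SI base units: W = 5.459 N, H = 1.752e+09 Pa, K = 5.054e-06.
Archard relation: V = K·W·L/H = 5.054e-06 · 5.459 · 57.90 / 1.752e+09 = 9.118e-13 m³.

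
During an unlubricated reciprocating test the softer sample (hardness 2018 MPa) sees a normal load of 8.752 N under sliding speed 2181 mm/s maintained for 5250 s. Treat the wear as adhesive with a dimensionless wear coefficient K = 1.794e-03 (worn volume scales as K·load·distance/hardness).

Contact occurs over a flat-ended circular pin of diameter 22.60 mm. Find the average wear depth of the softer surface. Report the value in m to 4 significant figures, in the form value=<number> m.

value=2.221e-04 m

The computation carries exact precision. Intermediate values appear rounded, and a single final rounding to four significant figures.
Convert: Sliding speed v = 2181 mm/s = 2.181 m/s. Distance L = v·t = 2.181 m/s × 5250 s = 1.145e+04 m.
Convert: Hardness H = 2018 MPa = 2.018e+09 Pa.
Convert: Pin diameter d = 22.60 mm = 0.02260 m. Contact area A = π·d²/4 = π·(0.02260 m)²/4 = 4.011e-04 m².
In SI base units: W = 8.752 N, H = 2.018e+09 Pa, K = 1.794e-03.
The Archard volume V = K·W·L/H = 1.794e-03 · 8.752 · 1.145e+04 / 2.018e+09 = 8.909e-08 m³.
Wear depth h = V/A = 8.909e-08 / 4.011e-04 = 2.221e-04 m.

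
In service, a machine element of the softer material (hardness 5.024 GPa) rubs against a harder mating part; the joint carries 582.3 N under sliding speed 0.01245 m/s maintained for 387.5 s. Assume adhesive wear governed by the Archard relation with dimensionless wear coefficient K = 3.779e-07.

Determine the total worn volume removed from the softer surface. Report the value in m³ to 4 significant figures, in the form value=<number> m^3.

Intermediates are shown rounded; all arithmetic holds full float precision; a single final rounding, at four significant figures.
Convert: Sliding distance L = v·t = 0.01245 m/s × 387.5 s = 4.824 m.
Convert: Hardness H = 5.024 GPa = 5.024e+09 Pa.
In SI base units, W = 582.3 N, H = 5.024e+09 Pa, K = 3.779e-07.
Apply Archard: V = K·W·L/H = 3.779e-07 · 582.3 · 4.824 / 5.024e+09 = 2.113e-13 m³.

value=2.113e-13 m^3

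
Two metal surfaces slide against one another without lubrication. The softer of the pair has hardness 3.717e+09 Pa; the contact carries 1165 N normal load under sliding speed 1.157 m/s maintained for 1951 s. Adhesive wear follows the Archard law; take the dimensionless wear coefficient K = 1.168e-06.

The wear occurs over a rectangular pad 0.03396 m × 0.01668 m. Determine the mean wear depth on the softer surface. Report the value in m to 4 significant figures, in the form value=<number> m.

All working math carries exact precision. Intermediate values are printed rounded. Rounded just once to four significant digits.
Path length L = v·t = 1.157 m/s × 1951 s = 2257 m.
Contact area A = 0.03396 m × 0.01668 m = 5.665e-04 m².
In SI base units, W = 1165 N, H = 3.717e+09 Pa, K = 1.168e-06.
Wear volume V = K·W·L/H = 1.168e-06 · 1165 · 2257 / 3.717e+09 = 8.264e-10 m³.
Wear depth h = V/A = 8.264e-10 / 5.665e-04 = 1.459e-06 m.

value=1.459e-06 m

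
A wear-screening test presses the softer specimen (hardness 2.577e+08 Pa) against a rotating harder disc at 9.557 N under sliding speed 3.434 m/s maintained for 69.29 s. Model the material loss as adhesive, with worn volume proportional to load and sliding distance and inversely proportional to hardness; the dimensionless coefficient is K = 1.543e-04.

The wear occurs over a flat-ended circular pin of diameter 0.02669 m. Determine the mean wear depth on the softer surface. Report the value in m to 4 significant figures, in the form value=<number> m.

value=2.434e-06 m

Every step maintains full float precision. Intermediates are displayed rounded; one final rounding: 4 significant figures.
Convert: The distance L = v·t = 3.434 m/s × 69.29 s = 237.9 m.
Convert: Contact area A = π·d²/4 = π·(0.02669 m)²/4 = 5.595e-04 m².
Expressed in SI base units: W = 9.557 N, H = 2.577e+08 Pa, K = 1.543e-04.
Wear volume V = K·W·L/H = 1.543e-04 · 9.557 · 237.9 / 2.577e+08 = 1.362e-09 m³.
Average depth h = V/A = 1.362e-09 / 5.595e-04 = 2.434e-06 m.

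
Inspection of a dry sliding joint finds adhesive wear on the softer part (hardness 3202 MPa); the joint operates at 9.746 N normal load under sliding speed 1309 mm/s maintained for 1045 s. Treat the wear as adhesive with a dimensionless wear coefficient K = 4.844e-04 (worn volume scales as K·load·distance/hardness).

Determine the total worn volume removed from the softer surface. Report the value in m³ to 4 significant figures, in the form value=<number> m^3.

value=2.017e-09 m^3

Intermediates appear rounded — the algebra keeps full float precision — one last rounding: 4 significant figures.
Sliding speed v = 1309 mm/s = 1.309 m/s. Distance L = v·t = 1.309 m/s × 1045 s = 1368 m.
Hardness H = 3202 MPa = 3.202e+09 Pa.
Expressed in SI base units: W = 9.746 N, H = 3.202e+09 Pa, K = 4.844e-04.
Archard relation: V = K·W·L/H = 4.844e-04 · 9.746 · 1368 / 3.202e+09 = 2.017e-09 m³.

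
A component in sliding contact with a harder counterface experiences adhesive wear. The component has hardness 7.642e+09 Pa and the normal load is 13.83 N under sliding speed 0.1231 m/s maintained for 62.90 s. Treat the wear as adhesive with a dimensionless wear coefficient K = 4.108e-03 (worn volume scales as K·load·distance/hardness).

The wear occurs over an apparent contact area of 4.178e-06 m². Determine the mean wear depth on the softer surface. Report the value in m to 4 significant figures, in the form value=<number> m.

value=1.378e-05 m

The algebra maintains exact precision — displayed values are rounded; rounded just once: four significant digits.
Path length L = v·t = 0.1231 m/s × 62.90 s = 7.743 m.
Restated in SI base units: W = 13.83 N, H = 7.642e+09 Pa, K = 4.108e-03.
Archard relation: V = K·W·L/H = 4.108e-03 · 13.83 · 7.743 / 7.642e+09 = 5.756e-11 m³.
Wear depth h = V/A = 5.756e-11 / 4.178e-06 = 1.378e-05 m.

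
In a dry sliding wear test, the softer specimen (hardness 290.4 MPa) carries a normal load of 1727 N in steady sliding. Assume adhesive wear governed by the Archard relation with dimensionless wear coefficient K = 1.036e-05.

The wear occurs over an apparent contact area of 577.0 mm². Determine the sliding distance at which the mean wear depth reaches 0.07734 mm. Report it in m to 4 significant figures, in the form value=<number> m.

All working math carries exact precision; intermediates are printed rounded — a lone final rounding: four significant figures.
Convert: Hardness H = 290.4 MPa = 2.904e+08 Pa.
Convert: Contact area A = 577.0 mm² = 5.770e-04 m².
Convert: Depth limit h_lim = 0.07734 mm = 7.734e-05 m.
Working in SI base units: W = 1727 N, H = 2.904e+08 Pa, K = 1.036e-05.
Permissible volume V_lim = h_lim·A = 7.734e-05 · 5.770e-04 = 4.463e-08 m³.
Thus life L = V_lim·H/(K·W) = 4.463e-08 · 2.904e+08 / (1.036e-05 · 1727) = 724.3 m.

value=724.3 m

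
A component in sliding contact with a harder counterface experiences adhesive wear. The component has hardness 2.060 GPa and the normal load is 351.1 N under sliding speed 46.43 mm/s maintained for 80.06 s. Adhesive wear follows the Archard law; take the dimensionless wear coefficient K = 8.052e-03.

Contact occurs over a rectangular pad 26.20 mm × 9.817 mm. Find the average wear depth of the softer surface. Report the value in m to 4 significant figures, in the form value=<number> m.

All arithmetic keeps full float precision; intermediates are printed rounded, and a single final rounding: four significant figures.
Sliding speed v = 46.43 mm/s = 0.04643 m/s. Distance L = v·t = 0.04643 m/s × 80.06 s = 3.717 m.
Hardness H = 2.060 GPa = 2.060e+09 Pa.
Pad sides 26.20 mm × 9.817 mm = 0.02620 m × 0.009817 m. Contact area A = 0.02620 m × 0.009817 m = 2.572e-04 m².
Restated in SI base units: W = 351.1 N, H = 2.060e+09 Pa, K = 8.052e-03.
Volume removed: V = K·W·L/H = 8.052e-03 · 351.1 · 3.717 / 2.060e+09 = 5.101e-09 m³.
Depth h = V/A = 5.101e-09 / 2.572e-04 = 1.983e-05 m.

value=1.983e-05 m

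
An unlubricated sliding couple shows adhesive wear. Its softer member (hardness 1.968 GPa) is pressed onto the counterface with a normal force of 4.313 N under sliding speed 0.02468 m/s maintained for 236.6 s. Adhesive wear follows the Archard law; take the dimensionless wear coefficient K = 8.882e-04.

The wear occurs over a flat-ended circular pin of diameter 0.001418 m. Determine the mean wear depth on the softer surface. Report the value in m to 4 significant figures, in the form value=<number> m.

value=7.198e-06 m

Each operation runs at full float precision, and intermediate values are shown rounded; rounded just once, at four significant digits.
Convert: Sliding distance L = v·t = 0.02468 m/s × 236.6 s = 5.839 m.
Convert: Hardness H = 1.968 GPa = 1.968e+09 Pa.
Convert: Contact area A = π·d²/4 = π·(0.001418 m)²/4 = 1.579e-06 m².
In SI base units, W = 4.313 N, H = 1.968e+09 Pa, K = 8.882e-04.
Worn volume V = K·W·L/H = 8.882e-04 · 4.313 · 5.839 / 1.968e+09 = 1.137e-11 m³.
Mean depth h = V/A = 1.137e-11 / 1.579e-06 = 7.198e-06 m.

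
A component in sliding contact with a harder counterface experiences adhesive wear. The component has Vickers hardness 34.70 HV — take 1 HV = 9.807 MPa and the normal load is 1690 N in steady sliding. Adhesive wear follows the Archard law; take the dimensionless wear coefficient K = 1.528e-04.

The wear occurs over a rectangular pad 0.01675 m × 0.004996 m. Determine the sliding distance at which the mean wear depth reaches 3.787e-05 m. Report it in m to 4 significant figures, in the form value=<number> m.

value=4.176 m

Intermediates are printed rounded. Every step maintains full float precision. Rounded just once: 4 significant figures.
Convert: Hardness H = 34.70 HV × 9.807 MPa/HV = 340.3 MPa = 3.403e+08 Pa.
Convert: Contact area A = 0.01675 m × 0.004996 m = 8.368e-05 m².
SI base units throughout: W = 1690 N, H = 3.403e+08 Pa, K = 1.528e-04.
Volume at the limit: V_lim = h_lim·A = 3.787e-05 · 8.368e-05 = 3.169e-09 m³.
Sliding life L = V_lim·H/(K·W) = 3.169e-09 · 3.403e+08 / (1.528e-04 · 1690) = 4.176 m.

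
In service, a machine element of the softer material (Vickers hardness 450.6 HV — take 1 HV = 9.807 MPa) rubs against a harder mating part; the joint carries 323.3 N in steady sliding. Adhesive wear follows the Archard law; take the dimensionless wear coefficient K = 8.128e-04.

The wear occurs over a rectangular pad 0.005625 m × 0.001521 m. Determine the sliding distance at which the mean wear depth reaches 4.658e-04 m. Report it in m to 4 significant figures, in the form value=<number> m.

value=67.02 m

Intermediate values are displayed rounded — each operation keeps full precision, and rounded once at the end to 4 significant figures.
Convert: Hardness H = 450.6 HV × 9.807 MPa/HV = 4419 MPa = 4.419e+09 Pa.
Convert: Contact area A = 0.005625 m × 0.001521 m = 8.556e-06 m².
SI base units throughout: W = 323.3 N, H = 4.419e+09 Pa, K = 8.128e-04.
Volume at the limit: V_lim = h_lim·A = 4.658e-04 · 8.556e-06 = 3.985e-09 m³.
Thus life L = V_lim·H/(K·W) = 3.985e-09 · 4.419e+09 / (8.128e-04 · 323.3) = 67.02 m.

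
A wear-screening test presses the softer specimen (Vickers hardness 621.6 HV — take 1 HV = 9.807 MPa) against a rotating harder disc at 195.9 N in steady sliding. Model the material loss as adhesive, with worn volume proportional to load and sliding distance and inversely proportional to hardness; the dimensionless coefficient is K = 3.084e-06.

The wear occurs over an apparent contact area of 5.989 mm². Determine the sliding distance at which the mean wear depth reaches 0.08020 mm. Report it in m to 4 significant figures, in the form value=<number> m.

The computation maintains exact precision; the intermediates are shown rounded — a single final rounding: four significant digits.
Convert: Hardness H = 621.6 HV × 9.807 MPa/HV = 6096 MPa = 6.096e+09 Pa.
Convert: Contact area A = 5.989 mm² = 5.989e-06 m².
Convert: Depth limit h_lim = 0.08020 mm = 8.020e-05 m.
Expressed in SI base units: W = 195.9 N, H = 6.096e+09 Pa, K = 3.084e-06.
Wearable volume V_lim = h_lim·A = 8.020e-05 · 5.989e-06 = 4.803e-10 m³.
Life L = V_lim·H/(K·W) = 4.803e-10 · 6.096e+09 / (3.084e-06 · 195.9) = 4846 m.

value=4846 m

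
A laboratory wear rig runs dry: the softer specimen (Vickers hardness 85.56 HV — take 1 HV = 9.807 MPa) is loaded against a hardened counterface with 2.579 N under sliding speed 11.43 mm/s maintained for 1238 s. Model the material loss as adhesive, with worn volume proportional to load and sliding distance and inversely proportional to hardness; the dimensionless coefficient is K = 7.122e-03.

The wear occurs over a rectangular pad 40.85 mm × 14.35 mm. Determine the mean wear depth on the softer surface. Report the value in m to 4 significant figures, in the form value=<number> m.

value=5.284e-07 m

The algebra carries exact precision — shown intermediates are rounded. Rounded just once: four significant figures.
Sliding speed v = 11.43 mm/s = 0.01143 m/s. Total distance L = v·t = 0.01143 m/s × 1238 s = 14.15 m.
Hardness H = 85.56 HV × 9.807 MPa/HV = 839.1 MPa = 8.391e+08 Pa.
Pad sides 40.85 mm × 14.35 mm = 0.04085 m × 0.01435 m. Contact area A = 0.04085 m × 0.01435 m = 5.862e-04 m².
As SI base values: W = 2.579 N, H = 8.391e+08 Pa, K = 7.122e-03.
The Archard volume V = K·W·L/H = 7.122e-03 · 2.579 · 14.15 / 8.391e+08 = 3.098e-10 m³.
Mean depth h = V/A = 3.098e-10 / 5.862e-04 = 5.284e-07 m.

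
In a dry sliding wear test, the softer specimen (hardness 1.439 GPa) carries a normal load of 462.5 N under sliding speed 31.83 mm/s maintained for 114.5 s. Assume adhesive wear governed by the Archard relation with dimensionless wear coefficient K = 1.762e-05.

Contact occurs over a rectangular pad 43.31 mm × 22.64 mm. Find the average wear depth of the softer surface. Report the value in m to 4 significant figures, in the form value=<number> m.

value=2.105e-08 m

Intermediates are shown rounded; each operation keeps exact precision, and rounded once at the end to four significant digits.
Convert: Sliding speed v = 31.83 mm/s = 0.03183 m/s. The distance L = v·t = 0.03183 m/s × 114.5 s = 3.645 m.
Convert: Hardness H = 1.439 GPa = 1.439e+09 Pa.
Convert: Pad sides 43.31 mm × 22.64 mm = 0.04331 m × 0.02264 m. Contact area A = 0.04331 m × 0.02264 m = 9.805e-04 m².
SI base units throughout: W = 462.5 N, H = 1.439e+09 Pa, K = 1.762e-05.
By Archard's law, V = K·W·L/H = 1.762e-05 · 462.5 · 3.645 / 1.439e+09 = 2.064e-11 m³.
Wear depth h = V/A = 2.064e-11 / 9.805e-04 = 2.105e-08 m.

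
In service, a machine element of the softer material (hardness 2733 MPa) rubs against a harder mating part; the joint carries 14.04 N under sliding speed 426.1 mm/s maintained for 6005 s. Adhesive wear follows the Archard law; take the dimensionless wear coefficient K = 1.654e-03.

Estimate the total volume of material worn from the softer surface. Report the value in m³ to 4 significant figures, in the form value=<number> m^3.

Every step holds full float precision. Intermediates are displayed rounded; rounded once at the end to four significant digits.
Sliding speed v = 426.1 mm/s = 0.4261 m/s. Distance covered L = v·t = 0.4261 m/s × 6005 s = 2559 m.
Hardness H = 2733 MPa = 2.733e+09 Pa.
Working in SI base units: W = 14.04 N, H = 2.733e+09 Pa, K = 1.654e-03.
By Archard's law, V = K·W·L/H = 1.654e-03 · 14.04 · 2559 / 2.733e+09 = 2.174e-08 m³.

value=2.174e-08 m^3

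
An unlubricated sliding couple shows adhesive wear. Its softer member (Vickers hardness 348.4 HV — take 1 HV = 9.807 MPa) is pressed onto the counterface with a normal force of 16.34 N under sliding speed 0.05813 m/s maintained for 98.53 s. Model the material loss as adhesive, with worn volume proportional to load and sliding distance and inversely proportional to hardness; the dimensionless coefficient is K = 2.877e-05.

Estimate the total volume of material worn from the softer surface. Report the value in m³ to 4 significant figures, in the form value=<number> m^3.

Each operation carries full precision — quoted intermediates are rounded, and a lone final rounding: four significant digits.
Total distance L = v·t = 0.05813 m/s × 98.53 s = 5.728 m.
Hardness H = 348.4 HV × 9.807 MPa/HV = 3417 MPa = 3.417e+09 Pa.
SI base units throughout: W = 16.34 N, H = 3.417e+09 Pa, K = 2.877e-05.
Archard relation: V = K·W·L/H = 2.877e-05 · 16.34 · 5.728 / 3.417e+09 = 7.880e-13 m³.

value=7.880e-13 m^3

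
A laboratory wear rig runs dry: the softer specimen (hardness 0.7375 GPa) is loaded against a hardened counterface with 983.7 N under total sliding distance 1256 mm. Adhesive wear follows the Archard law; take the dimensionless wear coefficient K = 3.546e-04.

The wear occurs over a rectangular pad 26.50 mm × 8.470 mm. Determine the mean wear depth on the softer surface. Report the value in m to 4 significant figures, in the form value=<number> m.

Intermediates are displayed rounded, and each operation holds full precision — rounded just once to 4 significant digits.
The distance L = 1256 mm = 1.256 m.
Hardness H = 0.7375 GPa = 7.375e+08 Pa.
Pad sides 26.50 mm × 8.470 mm = 0.02650 m × 0.008470 m. Contact area A = 0.02650 m × 0.008470 m = 2.245e-04 m².
Working in SI base units: W = 983.7 N, H = 7.375e+08 Pa, K = 3.546e-04.
Worn volume V = K·W·L/H = 3.546e-04 · 983.7 · 1.256 / 7.375e+08 = 5.941e-10 m³.
Depth h = V/A = 5.941e-10 / 2.245e-04 = 2.647e-06 m.

value=2.647e-06 m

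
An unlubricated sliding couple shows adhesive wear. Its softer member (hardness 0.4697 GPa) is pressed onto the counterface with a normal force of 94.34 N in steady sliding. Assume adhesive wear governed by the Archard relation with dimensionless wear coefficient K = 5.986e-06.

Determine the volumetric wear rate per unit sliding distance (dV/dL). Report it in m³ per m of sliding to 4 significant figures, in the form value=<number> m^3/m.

value=1.202e-12 m^3/m

The algebra runs at full float precision — intermediate values appear rounded; rounded once at the end, at 4 significant figures.
Hardness H = 0.4697 GPa = 4.697e+08 Pa.
Restated in SI base units: W = 94.34 N, H = 4.697e+08 Pa, K = 5.986e-06.
The wear rate dV/dL = K·W/H — distance-free: 5.986e-06 · 94.34 / 4.697e+08 = 1.202e-12 m³/m.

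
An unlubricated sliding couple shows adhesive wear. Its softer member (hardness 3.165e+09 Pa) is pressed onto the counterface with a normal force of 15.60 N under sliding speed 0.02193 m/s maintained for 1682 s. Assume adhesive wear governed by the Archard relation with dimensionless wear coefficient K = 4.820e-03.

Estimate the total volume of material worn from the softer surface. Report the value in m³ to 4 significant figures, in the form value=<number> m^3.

All working math holds full float precision. Intermediate values are shown rounded; a lone final rounding: 4 significant digits.
The distance L = v·t = 0.02193 m/s × 1682 s = 36.89 m.
As SI base values: W = 15.60 N, H = 3.165e+09 Pa, K = 4.820e-03.
Archard volume V = K·W·L/H = 4.820e-03 · 15.60 · 36.89 / 3.165e+09 = 8.763e-10 m³.

value=8.763e-10 m^3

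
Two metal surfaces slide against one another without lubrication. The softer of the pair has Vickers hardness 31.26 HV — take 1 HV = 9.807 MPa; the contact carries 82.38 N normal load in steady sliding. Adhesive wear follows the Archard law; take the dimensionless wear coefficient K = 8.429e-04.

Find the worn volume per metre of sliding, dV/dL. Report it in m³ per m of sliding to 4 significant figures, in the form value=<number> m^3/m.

Intermediate values are displayed rounded — each operation maintains full precision; a lone final rounding to four significant digits.
Convert: Hardness H = 31.26 HV × 9.807 MPa/HV = 306.6 MPa = 3.066e+08 Pa.
SI base units throughout: W = 82.38 N, H = 3.066e+08 Pa, K = 8.429e-04.
Volumetric rate dV/dL = K·W/H, per unit distance: 8.429e-04 · 82.38 / 3.066e+08 = 2.265e-10 m³/m.

value=2.265e-10 m^3/m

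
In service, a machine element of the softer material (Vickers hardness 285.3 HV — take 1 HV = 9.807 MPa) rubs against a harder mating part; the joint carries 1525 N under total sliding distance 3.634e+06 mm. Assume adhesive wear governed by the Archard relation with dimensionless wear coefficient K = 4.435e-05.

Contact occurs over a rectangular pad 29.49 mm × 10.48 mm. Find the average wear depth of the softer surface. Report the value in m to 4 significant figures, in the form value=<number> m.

value=2.842e-04 m

Intermediates are printed rounded — all arithmetic keeps full precision — rounded just once, at four significant figures.
Distance covered L = 3.634e+06 mm = 3634 m.
Hardness H = 285.3 HV × 9.807 MPa/HV = 2798 MPa = 2.798e+09 Pa.
Pad sides 29.49 mm × 10.48 mm = 0.02949 m × 0.01048 m. Contact area A = 0.02949 m × 0.01048 m = 3.091e-04 m².
Restated in SI base units: W = 1525 N, H = 2.798e+09 Pa, K = 4.435e-05.
Wear volume V = K·W·L/H = 4.435e-05 · 1525 · 3634 / 2.798e+09 = 8.784e-08 m³.
Average depth h = V/A = 8.784e-08 / 3.091e-04 = 2.842e-04 m.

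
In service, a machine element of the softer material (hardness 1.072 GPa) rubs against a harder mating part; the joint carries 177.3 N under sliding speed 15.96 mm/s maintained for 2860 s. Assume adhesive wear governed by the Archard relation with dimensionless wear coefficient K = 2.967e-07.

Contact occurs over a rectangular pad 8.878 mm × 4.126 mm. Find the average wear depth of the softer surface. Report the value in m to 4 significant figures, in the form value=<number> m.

Quoted intermediates are rounded — the computation holds full float precision, and rounded once at the end to four significant digits.
Sliding speed v = 15.96 mm/s = 0.01596 m/s. Path length L = v·t = 0.01596 m/s × 2860 s = 45.65 m.
Hardness H = 1.072 GPa = 1.072e+09 Pa.
Pad sides 8.878 mm × 4.126 mm = 0.008878 m × 0.004126 m. Contact area A = 0.008878 m × 0.004126 m = 3.663e-05 m².
As SI base values: W = 177.3 N, H = 1.072e+09 Pa, K = 2.967e-07.
Volume removed: V = K·W·L/H = 2.967e-07 · 177.3 · 45.65 / 1.072e+09 = 2.240e-12 m³.
Depth of wear h = V/A = 2.240e-12 / 3.663e-05 = 6.115e-08 m.

value=6.115e-08 m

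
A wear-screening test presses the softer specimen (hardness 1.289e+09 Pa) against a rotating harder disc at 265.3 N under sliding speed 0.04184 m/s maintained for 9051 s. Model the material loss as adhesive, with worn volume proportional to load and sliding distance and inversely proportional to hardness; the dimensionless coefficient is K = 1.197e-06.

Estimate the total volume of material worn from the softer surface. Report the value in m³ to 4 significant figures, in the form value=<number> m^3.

The intermediates are shown rounded, and every step holds exact precision; rounded once at the end, at 4 significant digits.
Distance covered L = v·t = 0.04184 m/s × 9051 s = 378.7 m.
Expressed in SI base units: W = 265.3 N, H = 1.289e+09 Pa, K = 1.197e-06.
Volume removed: V = K·W·L/H = 1.197e-06 · 265.3 · 378.7 / 1.289e+09 = 9.330e-11 m³.

value=9.330e-11 m^3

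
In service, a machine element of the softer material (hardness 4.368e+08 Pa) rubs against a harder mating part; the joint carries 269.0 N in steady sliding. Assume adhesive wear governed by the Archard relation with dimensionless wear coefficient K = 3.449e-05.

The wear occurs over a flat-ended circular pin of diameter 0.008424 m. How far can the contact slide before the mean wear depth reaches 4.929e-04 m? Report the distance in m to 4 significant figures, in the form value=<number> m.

Every step maintains full float precision. Shown intermediates are rounded, and rounded just once: 4 significant figures.
Convert: Contact area A = π·d²/4 = π·(0.008424 m)²/4 = 5.573e-05 m².
Collected in SI base units: W = 269.0 N, H = 4.368e+08 Pa, K = 3.449e-05.
Limit volume V_lim = h_lim·A = 4.929e-04 · 5.573e-05 = 2.747e-08 m³.
Life L = V_lim·H/(K·W) = 2.747e-08 · 4.368e+08 / (3.449e-05 · 269.0) = 1293 m.

value=1293 m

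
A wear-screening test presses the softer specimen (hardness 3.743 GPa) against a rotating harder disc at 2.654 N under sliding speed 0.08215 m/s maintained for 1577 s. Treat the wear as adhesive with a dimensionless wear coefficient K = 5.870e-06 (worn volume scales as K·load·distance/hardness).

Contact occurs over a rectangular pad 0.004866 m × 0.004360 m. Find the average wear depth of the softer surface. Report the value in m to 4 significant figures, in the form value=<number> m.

value=2.542e-08 m

All working math runs at full precision — intermediates are shown rounded. Rounded once at the end, at 4 significant figures.
Convert: Sliding distance L = v·t = 0.08215 m/s × 1577 s = 129.6 m.
Convert: Hardness H = 3.743 GPa = 3.743e+09 Pa.
Convert: Contact area A = 0.004866 m × 0.004360 m = 2.122e-05 m².
Restated in SI base units: W = 2.654 N, H = 3.743e+09 Pa, K = 5.870e-06.
Archard volume V = K·W·L/H = 5.870e-06 · 2.654 · 129.6 / 3.743e+09 = 5.392e-13 m³.
Mean wear depth h = V/A = 5.392e-13 / 2.122e-05 = 2.542e-08 m.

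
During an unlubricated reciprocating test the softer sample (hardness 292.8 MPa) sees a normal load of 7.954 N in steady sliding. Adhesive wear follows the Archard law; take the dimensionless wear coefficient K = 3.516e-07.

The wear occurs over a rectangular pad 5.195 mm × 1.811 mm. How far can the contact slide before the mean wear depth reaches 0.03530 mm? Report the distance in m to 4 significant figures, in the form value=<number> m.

value=3.477e+04 m

All arithmetic maintains full float precision; printed values are rounded — a lone final rounding: four significant figures.
Convert: Hardness H = 292.8 MPa = 2.928e+08 Pa.
Convert: Pad sides 5.195 mm × 1.811 mm = 0.005195 m × 0.001811 m. Contact area A = 0.005195 m × 0.001811 m = 9.408e-06 m².
Convert: Depth limit h_lim = 0.03530 mm = 3.530e-05 m.
In SI base units: W = 7.954 N, H = 2.928e+08 Pa, K = 3.516e-07.
Limit volume V_lim = h_lim·A = 3.530e-05 · 9.408e-06 = 3.321e-10 m³.
Sliding life L = V_lim·H/(K·W) = 3.321e-10 · 2.928e+08 / (3.516e-07 · 7.954) = 3.477e+04 m.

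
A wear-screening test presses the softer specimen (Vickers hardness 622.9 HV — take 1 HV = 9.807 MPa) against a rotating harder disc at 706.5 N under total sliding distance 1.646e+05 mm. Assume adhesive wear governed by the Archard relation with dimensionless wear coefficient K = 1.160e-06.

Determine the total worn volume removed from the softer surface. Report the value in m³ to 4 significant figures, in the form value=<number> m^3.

Intermediate values are displayed rounded, and the computation runs at exact precision. Rounded just once, at four significant figures.
Convert: The distance L = 1.646e+05 mm = 164.6 m.
Convert: Hardness H = 622.9 HV × 9.807 MPa/HV = 6109 MPa = 6.109e+09 Pa.
In SI base units: W = 706.5 N, H = 6.109e+09 Pa, K = 1.160e-06.
Apply Archard: V = K·W·L/H = 1.160e-06 · 706.5 · 164.6 / 6.109e+09 = 2.208e-11 m³.

value=2.208e-11 m^3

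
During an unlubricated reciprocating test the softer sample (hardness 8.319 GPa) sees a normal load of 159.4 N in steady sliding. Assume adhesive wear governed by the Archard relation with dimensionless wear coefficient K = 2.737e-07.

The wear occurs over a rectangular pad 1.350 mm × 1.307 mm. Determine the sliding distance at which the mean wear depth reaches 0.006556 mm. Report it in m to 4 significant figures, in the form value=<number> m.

value=2206 m

All arithmetic runs at full precision — intermediates are printed rounded, and rounded just once: 4 significant figures.
Convert: Hardness H = 8.319 GPa = 8.319e+09 Pa.
Convert: Pad sides 1.350 mm × 1.307 mm = 0.001350 m × 0.001307 m. Contact area A = 0.001350 m × 0.001307 m = 1.764e-06 m².
Convert: Depth limit h_lim = 0.006556 mm = 6.556e-06 m.
SI base units throughout: W = 159.4 N, H = 8.319e+09 Pa, K = 2.737e-07.
At the depth limit, V_lim = h_lim·A = 6.556e-06 · 1.764e-06 = 1.157e-11 m³.
Sliding life L = V_lim·H/(K·W) = 1.157e-11 · 8.319e+09 / (2.737e-07 · 159.4) = 2206 m.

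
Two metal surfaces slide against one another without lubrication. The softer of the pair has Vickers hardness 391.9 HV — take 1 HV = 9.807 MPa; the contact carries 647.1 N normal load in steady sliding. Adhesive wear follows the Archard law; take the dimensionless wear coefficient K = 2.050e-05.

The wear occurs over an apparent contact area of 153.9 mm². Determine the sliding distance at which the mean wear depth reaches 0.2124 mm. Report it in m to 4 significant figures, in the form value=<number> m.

value=9471 m

All working math holds full precision. Intermediate values are displayed rounded, and one last rounding to four significant digits.
Hardness H = 391.9 HV × 9.807 MPa/HV = 3843 MPa = 3.843e+09 Pa.
Contact area A = 153.9 mm² = 1.539e-04 m².
Depth limit h_lim = 0.2124 mm = 2.124e-04 m.
In SI base units, W = 647.1 N, H = 3.843e+09 Pa, K = 2.050e-05.
Wearable volume V_lim = h_lim·A = 2.124e-04 · 1.539e-04 = 3.269e-08 m³.
Thus life L = V_lim·H/(K·W) = 3.269e-08 · 3.843e+09 / (2.050e-05 · 647.1) = 9471 m.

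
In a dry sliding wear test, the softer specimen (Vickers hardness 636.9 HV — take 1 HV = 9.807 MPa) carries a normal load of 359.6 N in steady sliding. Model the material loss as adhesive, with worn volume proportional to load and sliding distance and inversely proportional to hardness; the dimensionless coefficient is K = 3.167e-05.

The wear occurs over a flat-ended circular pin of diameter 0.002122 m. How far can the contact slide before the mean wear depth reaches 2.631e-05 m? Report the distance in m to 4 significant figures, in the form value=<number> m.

value=51.03 m

Each operation runs at exact precision, and quoted intermediates are rounded; rounded once at the end to four significant figures.
Convert: Hardness H = 636.9 HV × 9.807 MPa/HV = 6246 MPa = 6.246e+09 Pa.
Convert: Contact area A = π·d²/4 = π·(0.002122 m)²/4 = 3.537e-06 m².
Working in SI base units: W = 359.6 N, H = 6.246e+09 Pa, K = 3.167e-05.
Allowed volume V_lim = h_lim·A = 2.631e-05 · 3.537e-06 = 9.305e-11 m³.
Sliding life L = V_lim·H/(K·W) = 9.305e-11 · 6.246e+09 / (3.167e-05 · 359.6) = 51.03 m.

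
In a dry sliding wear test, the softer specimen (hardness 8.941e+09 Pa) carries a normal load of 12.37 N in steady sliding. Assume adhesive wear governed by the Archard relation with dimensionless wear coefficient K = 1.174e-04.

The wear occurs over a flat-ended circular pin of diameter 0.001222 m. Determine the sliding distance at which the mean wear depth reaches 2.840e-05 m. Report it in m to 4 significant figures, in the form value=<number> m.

The algebra carries full float precision. Quoted intermediates are rounded, and a lone final rounding to 4 significant digits.
Convert: Contact area A = π·d²/4 = π·(0.001222 m)²/4 = 1.173e-06 m².
In SI base units: W = 12.37 N, H = 8.941e+09 Pa, K = 1.174e-04.
Volume at the limit: V_lim = h_lim·A = 2.840e-05 · 1.173e-06 = 3.331e-11 m³.
Sliding life L = V_lim·H/(K·W) = 3.331e-11 · 8.941e+09 / (1.174e-04 · 12.37) = 205.1 m.

value=205.1 m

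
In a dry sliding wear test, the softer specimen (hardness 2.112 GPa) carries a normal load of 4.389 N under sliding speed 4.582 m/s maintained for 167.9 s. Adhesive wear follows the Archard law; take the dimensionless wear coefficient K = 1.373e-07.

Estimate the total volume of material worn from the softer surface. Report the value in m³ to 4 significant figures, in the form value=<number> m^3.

The intermediates are displayed rounded; every step keeps exact precision, and one final rounding to 4 significant digits.
Convert: The distance L = v·t = 4.582 m/s × 167.9 s = 769.3 m.
Convert: Hardness H = 2.112 GPa = 2.112e+09 Pa.
In SI base units: W = 4.389 N, H = 2.112e+09 Pa, K = 1.373e-07.
Wear volume V = K·W·L/H = 1.373e-07 · 4.389 · 769.3 / 2.112e+09 = 2.195e-13 m³.

value=2.195e-13 m^3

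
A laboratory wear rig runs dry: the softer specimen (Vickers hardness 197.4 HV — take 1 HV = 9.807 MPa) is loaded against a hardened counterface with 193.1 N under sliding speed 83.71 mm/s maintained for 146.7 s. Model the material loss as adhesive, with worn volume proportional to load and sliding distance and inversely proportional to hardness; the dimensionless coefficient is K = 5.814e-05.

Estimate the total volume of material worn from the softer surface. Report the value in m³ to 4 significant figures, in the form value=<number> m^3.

value=7.122e-11 m^3

Intermediate values are printed rounded. All arithmetic runs at full precision; one last rounding to 4 significant digits.
Convert: Sliding speed v = 83.71 mm/s = 0.08371 m/s. Distance covered L = v·t = 0.08371 m/s × 146.7 s = 12.28 m.
Convert: Hardness H = 197.4 HV × 9.807 MPa/HV = 1936 MPa = 1.936e+09 Pa.
In SI base units: W = 193.1 N, H = 1.936e+09 Pa, K = 5.814e-05.
Archard volume V = K·W·L/H = 5.814e-05 · 193.1 · 12.28 / 1.936e+09 = 7.122e-11 m³.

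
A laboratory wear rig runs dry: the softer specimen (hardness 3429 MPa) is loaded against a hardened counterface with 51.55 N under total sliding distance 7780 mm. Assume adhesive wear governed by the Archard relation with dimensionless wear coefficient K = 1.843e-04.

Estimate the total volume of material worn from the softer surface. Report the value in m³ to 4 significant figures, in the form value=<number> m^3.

Every step maintains full float precision. Displayed values are rounded, and a lone final rounding, at four significant digits.
Convert: Total distance L = 7780 mm = 7.780 m.
Convert: Hardness H = 3429 MPa = 3.429e+09 Pa.
Collected in SI base units: W = 51.55 N, H = 3.429e+09 Pa, K = 1.843e-04.
Wear volume V = K·W·L/H = 1.843e-04 · 51.55 · 7.780 / 3.429e+09 = 2.156e-11 m³.

value=2.156e-11 m^3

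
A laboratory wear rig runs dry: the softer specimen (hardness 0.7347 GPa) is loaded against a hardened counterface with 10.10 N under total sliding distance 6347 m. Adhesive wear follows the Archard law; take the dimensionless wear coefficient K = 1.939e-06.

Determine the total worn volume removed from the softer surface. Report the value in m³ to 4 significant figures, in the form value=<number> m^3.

The computation carries full precision — displayed values are rounded. Rounded just once to 4 significant figures.
Hardness H = 0.7347 GPa = 7.347e+08 Pa.
SI base units throughout: W = 10.10 N, H = 7.347e+08 Pa, K = 1.939e-06.
The Archard volume V = K·W·L/H = 1.939e-06 · 10.10 · 6347 / 7.347e+08 = 1.692e-10 m³.

value=1.692e-10 m^3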